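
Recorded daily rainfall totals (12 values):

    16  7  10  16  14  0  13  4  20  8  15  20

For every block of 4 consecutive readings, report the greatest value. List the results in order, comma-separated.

16, 16, 16, 16, 14, 20, 20, 20, 20

(16, 7, 10, 16) → max 16
(7, 10, 16, 14) → max 16
(10, 16, 14, 0) → max 16
(16, 14, 0, 13) → max 16
(14, 0, 13, 4) → max 14
(0, 13, 4, 20) → max 20
(13, 4, 20, 8) → max 20
(4, 20, 8, 15) → max 20
(20, 8, 15, 20) → max 20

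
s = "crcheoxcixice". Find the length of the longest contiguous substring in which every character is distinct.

add c: [c] len 1
add r: [c, r] len 2
add c (repeat c, move left end past it): [r, c] len 2
add h: [r, c, h] len 3
add e: [r, c, h, e] len 4
add o: [r, c, h, e, o] len 5
add x: [r, c, h, e, o, x] len 6
add c (repeat c, move left end past it): [h, e, o, x, c] len 5
add i: [h, e, o, x, c, i] len 6
add x (repeat x, move left end past it): [c, i, x] len 3
add i (repeat i, move left end past it): [x, i] len 2
add c: [x, i, c] len 3
add e: [x, i, c, e] len 4
Longest all-distinct length: 6.

6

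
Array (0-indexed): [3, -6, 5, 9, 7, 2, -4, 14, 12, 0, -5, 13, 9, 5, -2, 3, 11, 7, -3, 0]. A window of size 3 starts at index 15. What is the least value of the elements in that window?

Elements at indices 15..17: 3, 11, 7
min(3, 11, 7) = 3

3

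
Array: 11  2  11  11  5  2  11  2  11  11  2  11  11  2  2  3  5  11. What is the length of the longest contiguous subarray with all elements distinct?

add 11: [11] len 1
add 2: [11, 2] len 2
add 11 (repeat 11, move left end past it): [2, 11] len 2
add 11 (repeat 11, move left end past it): [11] len 1
add 5: [11, 5] len 2
add 2: [11, 5, 2] len 3
add 11 (repeat 11, move left end past it): [5, 2, 11] len 3
add 2 (repeat 2, move left end past it): [11, 2] len 2
add 11 (repeat 11, move left end past it): [2, 11] len 2
add 11 (repeat 11, move left end past it): [11] len 1
add 2: [11, 2] len 2
add 11 (repeat 11, move left end past it): [2, 11] len 2
add 11 (repeat 11, move left end past it): [11] len 1
add 2: [11, 2] len 2
add 2 (repeat 2, move left end past it): [2] len 1
add 3: [2, 3] len 2
add 5: [2, 3, 5] len 3
add 11: [2, 3, 5, 11] len 4
Longest all-distinct length: 4.

4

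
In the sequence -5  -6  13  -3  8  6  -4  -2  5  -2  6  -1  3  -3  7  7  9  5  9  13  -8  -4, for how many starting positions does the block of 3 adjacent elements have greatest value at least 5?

19

(-5, -6, 13) → max 13  ≥ 5 ✓
(-6, 13, -3) → max 13  ≥ 5 ✓
(13, -3, 8) → max 13  ≥ 5 ✓
(-3, 8, 6) → max 8  ≥ 5 ✓
(8, 6, -4) → max 8  ≥ 5 ✓
(6, -4, -2) → max 6  ≥ 5 ✓
(-4, -2, 5) → max 5  ≥ 5 ✓
(-2, 5, -2) → max 5  ≥ 5 ✓
(5, -2, 6) → max 6  ≥ 5 ✓
(-2, 6, -1) → max 6  ≥ 5 ✓
(6, -1, 3) → max 6  ≥ 5 ✓
(-1, 3, -3) → max 3
(3, -3, 7) → max 7  ≥ 5 ✓
(-3, 7, 7) → max 7  ≥ 5 ✓
(7, 7, 9) → max 9  ≥ 5 ✓
(7, 9, 5) → max 9  ≥ 5 ✓
(9, 5, 9) → max 9  ≥ 5 ✓
(5, 9, 13) → max 13  ≥ 5 ✓
(9, 13, -8) → max 13  ≥ 5 ✓
(13, -8, -4) → max 13  ≥ 5 ✓
19 windows satisfy the condition.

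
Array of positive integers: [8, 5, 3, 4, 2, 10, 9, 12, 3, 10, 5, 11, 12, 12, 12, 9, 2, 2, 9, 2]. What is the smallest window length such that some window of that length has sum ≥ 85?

9

add 8: running sum 8 < 85
add 5: running sum 13 < 85
add 3: running sum 16 < 85
add 4: running sum 20 < 85
add 2: running sum 22 < 85
add 10: running sum 32 < 85
add 9: running sum 41 < 85
add 12: running sum 53 < 85
add 3: running sum 56 < 85
add 10: running sum 66 < 85
add 5: running sum 71 < 85
add 11: running sum 82 < 85
end 12: [5, 3, 4, 2, 10, 9, 12, 3, 10, 5, 11, 12] sum 86, len 12
end 13: [2, 10, 9, 12, 3, 10, 5, 11, 12, 12] sum 86, len 10
end 14: [9, 12, 3, 10, 5, 11, 12, 12, 12] sum 86, len 9
end 15: [12, 3, 10, 5, 11, 12, 12, 12, 9] sum 86, len 9
end 16: [12, 3, 10, 5, 11, 12, 12, 12, 9, 2] sum 88, len 10
end 17: [12, 3, 10, 5, 11, 12, 12, 12, 9, 2, 2] sum 90, len 11
end 18: [3, 10, 5, 11, 12, 12, 12, 9, 2, 2, 9] sum 87, len 11
end 19: [10, 5, 11, 12, 12, 12, 9, 2, 2, 9, 2] sum 86, len 11
Shortest qualifying length: 9.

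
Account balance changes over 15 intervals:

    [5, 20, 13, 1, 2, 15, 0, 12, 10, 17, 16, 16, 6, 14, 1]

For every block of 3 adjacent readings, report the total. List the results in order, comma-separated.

(5, 20, 13) → sum 38
(20, 13, 1) → sum 34
(13, 1, 2) → sum 16
(1, 2, 15) → sum 18
(2, 15, 0) → sum 17
(15, 0, 12) → sum 27
(0, 12, 10) → sum 22
(12, 10, 17) → sum 39
(10, 17, 16) → sum 43
(17, 16, 16) → sum 49
(16, 16, 6) → sum 38
(16, 6, 14) → sum 36
(6, 14, 1) → sum 21

38, 34, 16, 18, 17, 27, 22, 39, 43, 49, 38, 36, 21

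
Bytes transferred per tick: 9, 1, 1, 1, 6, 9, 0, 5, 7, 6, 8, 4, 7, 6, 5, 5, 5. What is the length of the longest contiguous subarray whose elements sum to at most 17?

5

→ 9: sum 9, len 1
→ 1: sum 10, len 2
→ 1: sum 11, len 3
→ 1: sum 12, len 4
→ 6 (dropped 9): sum 9, len 4
→ 9 (dropped 1): sum 17, len 4
→ 0: sum 17, len 5
→ 5 (dropped 1, 1, 6): sum 14, len 3
→ 7 (dropped 9): sum 12, len 3
→ 6 (dropped 0, 5): sum 13, len 2
→ 8 (dropped 7): sum 14, len 2
→ 4 (dropped 6): sum 12, len 2
→ 7 (dropped 8): sum 11, len 2
→ 6: sum 17, len 3
→ 5 (dropped 4, 7): sum 11, len 2
→ 5: sum 16, len 3
→ 5 (dropped 6): sum 15, len 3
Longest length seen: 5.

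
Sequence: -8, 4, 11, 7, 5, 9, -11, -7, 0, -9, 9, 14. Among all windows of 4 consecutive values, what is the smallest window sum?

Window sums for each of the 9 positions:
-8 4 11 7 → sum 14
4 11 7 5 → sum 27
11 7 5 9 → sum 32
7 5 9 -11 → sum 10
5 9 -11 -7 → sum -4
9 -11 -7 0 → sum -9
-11 -7 0 -9 → sum -27
-7 0 -9 9 → sum -7
0 -9 9 14 → sum 14
Smallest of these is -27.

-27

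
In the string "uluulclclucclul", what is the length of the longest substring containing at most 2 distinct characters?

5

add u: window [u] (1 distinct), len 1
add l: window [u, l] (2 distinct), len 2
add u: window [u, l, u] (2 distinct), len 3
add u: window [u, l, u, u] (2 distinct), len 4
add l: window [u, l, u, u, l] (2 distinct), len 5
add c: window [l, c] (2 distinct), len 2
add l: window [l, c, l] (2 distinct), len 3
add c: window [l, c, l, c] (2 distinct), len 4
add l: window [l, c, l, c, l] (2 distinct), len 5
add u: window [l, u] (2 distinct), len 2
add c: window [u, c] (2 distinct), len 2
add c: window [u, c, c] (2 distinct), len 3
add l: window [c, c, l] (2 distinct), len 3
add u: window [l, u] (2 distinct), len 2
add l: window [l, u, l] (2 distinct), len 3
Longest length with ≤2 distinct: 5.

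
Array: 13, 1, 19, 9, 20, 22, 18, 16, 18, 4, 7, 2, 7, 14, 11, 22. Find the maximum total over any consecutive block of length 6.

Each size-6 window and its sum:
(13, 1, 19, 9, 20, 22) → sum 84
(1, 19, 9, 20, 22, 18) → sum 89
(19, 9, 20, 22, 18, 16) → sum 104
(9, 20, 22, 18, 16, 18) → sum 103
(20, 22, 18, 16, 18, 4) → sum 98
(22, 18, 16, 18, 4, 7) → sum 85
(18, 16, 18, 4, 7, 2) → sum 65
(16, 18, 4, 7, 2, 7) → sum 54
(18, 4, 7, 2, 7, 14) → sum 52
(4, 7, 2, 7, 14, 11) → sum 45
(7, 2, 7, 14, 11, 22) → sum 63
Maximum of these is 104.

104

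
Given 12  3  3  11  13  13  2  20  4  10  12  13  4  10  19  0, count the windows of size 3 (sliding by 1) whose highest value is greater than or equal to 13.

11

(12, 3, 3) → max 12
(3, 3, 11) → max 11
(3, 11, 13) → max 13  ≥ 13 ✓
(11, 13, 13) → max 13  ≥ 13 ✓
(13, 13, 2) → max 13  ≥ 13 ✓
(13, 2, 20) → max 20  ≥ 13 ✓
(2, 20, 4) → max 20  ≥ 13 ✓
(20, 4, 10) → max 20  ≥ 13 ✓
(4, 10, 12) → max 12
(10, 12, 13) → max 13  ≥ 13 ✓
(12, 13, 4) → max 13  ≥ 13 ✓
(13, 4, 10) → max 13  ≥ 13 ✓
(4, 10, 19) → max 19  ≥ 13 ✓
(10, 19, 0) → max 19  ≥ 13 ✓
11 windows satisfy the condition.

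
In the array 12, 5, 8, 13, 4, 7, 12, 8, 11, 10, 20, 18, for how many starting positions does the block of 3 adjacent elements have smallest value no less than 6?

5

[12, 5, 8] → min 5
[5, 8, 13] → min 5
[8, 13, 4] → min 4
[13, 4, 7] → min 4
[4, 7, 12] → min 4
[7, 12, 8] → min 7  ≥ 6 ✓
[12, 8, 11] → min 8  ≥ 6 ✓
[8, 11, 10] → min 8  ≥ 6 ✓
[11, 10, 20] → min 10  ≥ 6 ✓
[10, 20, 18] → min 10  ≥ 6 ✓
5 windows satisfy the condition.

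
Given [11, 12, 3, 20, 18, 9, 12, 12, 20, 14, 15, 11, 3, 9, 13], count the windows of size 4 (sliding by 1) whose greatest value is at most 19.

(11, 12, 3, 20) → max 20
(12, 3, 20, 18) → max 20
(3, 20, 18, 9) → max 20
(20, 18, 9, 12) → max 20
(18, 9, 12, 12) → max 18  ≤ 19 ✓
(9, 12, 12, 20) → max 20
(12, 12, 20, 14) → max 20
(12, 20, 14, 15) → max 20
(20, 14, 15, 11) → max 20
(14, 15, 11, 3) → max 15  ≤ 19 ✓
(15, 11, 3, 9) → max 15  ≤ 19 ✓
(11, 3, 9, 13) → max 13  ≤ 19 ✓
4 windows satisfy the condition.

4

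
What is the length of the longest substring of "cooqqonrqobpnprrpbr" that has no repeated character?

[c] len 1
[c, o] len 2
[o] len 1
[o, q] len 2
[q] len 1
[q, o] len 2
[q, o, n] len 3
[q, o, n, r] len 4
[o, n, r, q] len 4
[n, r, q, o] len 4
[n, r, q, o, b] len 5
[n, r, q, o, b, p] len 6
[r, q, o, b, p, n] len 6
[n, p] len 2
[n, p, r] len 3
[r] len 1
[r, p] len 2
[r, p, b] len 3
[p, b, r] len 3
Longest all-distinct length: 6.

6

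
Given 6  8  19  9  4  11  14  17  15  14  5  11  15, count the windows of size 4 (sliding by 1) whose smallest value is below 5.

[6, 8, 19, 9] → min 6
[8, 19, 9, 4] → min 4  < 5 ✓
[19, 9, 4, 11] → min 4  < 5 ✓
[9, 4, 11, 14] → min 4  < 5 ✓
[4, 11, 14, 17] → min 4  < 5 ✓
[11, 14, 17, 15] → min 11
[14, 17, 15, 14] → min 14
[17, 15, 14, 5] → min 5
[15, 14, 5, 11] → min 5
[14, 5, 11, 15] → min 5
4 windows satisfy the condition.

4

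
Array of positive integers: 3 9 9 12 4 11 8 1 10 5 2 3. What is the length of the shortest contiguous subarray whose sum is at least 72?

add 3: running sum 3 < 72
add 9: running sum 12 < 72
add 9: running sum 21 < 72
add 12: running sum 33 < 72
add 4: running sum 37 < 72
add 11: running sum 48 < 72
add 8: running sum 56 < 72
add 1: running sum 57 < 72
add 10: running sum 67 < 72
end 9: [3, 9, 9, 12, 4, 11, 8, 1, 10, 5] sum 72, len 10
end 10: [3, 9, 9, 12, 4, 11, 8, 1, 10, 5, 2] sum 74, len 11
end 11: [9, 9, 12, 4, 11, 8, 1, 10, 5, 2, 3] sum 74, len 11
Shortest qualifying length: 10.

10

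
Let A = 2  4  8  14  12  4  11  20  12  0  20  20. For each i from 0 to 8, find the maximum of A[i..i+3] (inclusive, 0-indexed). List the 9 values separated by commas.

14, 14, 14, 14, 20, 20, 20, 20, 20

Sliding a size-4 window across the 12 values:
[2, 4, 8, 14] → max 14
[4, 8, 14, 12] → max 14
[8, 14, 12, 4] → max 14
[14, 12, 4, 11] → max 14
[12, 4, 11, 20] → max 20
[4, 11, 20, 12] → max 20
[11, 20, 12, 0] → max 20
[20, 12, 0, 20] → max 20
[12, 0, 20, 20] → max 20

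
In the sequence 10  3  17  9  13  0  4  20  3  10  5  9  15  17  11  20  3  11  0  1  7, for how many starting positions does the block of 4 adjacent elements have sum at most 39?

10 3 17 9 → sum 39  ≤ 39 ✓
3 17 9 13 → sum 42
17 9 13 0 → sum 39  ≤ 39 ✓
9 13 0 4 → sum 26  ≤ 39 ✓
13 0 4 20 → sum 37  ≤ 39 ✓
0 4 20 3 → sum 27  ≤ 39 ✓
4 20 3 10 → sum 37  ≤ 39 ✓
20 3 10 5 → sum 38  ≤ 39 ✓
3 10 5 9 → sum 27  ≤ 39 ✓
10 5 9 15 → sum 39  ≤ 39 ✓
5 9 15 17 → sum 46
9 15 17 11 → sum 52
15 17 11 20 → sum 63
17 11 20 3 → sum 51
11 20 3 11 → sum 45
20 3 11 0 → sum 34  ≤ 39 ✓
3 11 0 1 → sum 15  ≤ 39 ✓
11 0 1 7 → sum 19  ≤ 39 ✓
12 windows satisfy the condition.

12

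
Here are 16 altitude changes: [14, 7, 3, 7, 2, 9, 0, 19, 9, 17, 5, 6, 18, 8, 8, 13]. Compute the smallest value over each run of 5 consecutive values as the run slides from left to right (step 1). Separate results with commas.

2, 2, 0, 0, 0, 0, 0, 5, 5, 5, 5, 6

Sliding a size-5 window across the 16 values:
[14, 7, 3, 7, 2] → min 2
[7, 3, 7, 2, 9] → min 2
[3, 7, 2, 9, 0] → min 0
[7, 2, 9, 0, 19] → min 0
[2, 9, 0, 19, 9] → min 0
[9, 0, 19, 9, 17] → min 0
[0, 19, 9, 17, 5] → min 0
[19, 9, 17, 5, 6] → min 5
[9, 17, 5, 6, 18] → min 5
[17, 5, 6, 18, 8] → min 5
[5, 6, 18, 8, 8] → min 5
[6, 18, 8, 8, 13] → min 6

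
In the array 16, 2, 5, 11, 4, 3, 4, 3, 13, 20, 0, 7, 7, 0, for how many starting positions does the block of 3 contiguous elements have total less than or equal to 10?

1

[16, 2, 5] → sum 23
[2, 5, 11] → sum 18
[5, 11, 4] → sum 20
[11, 4, 3] → sum 18
[4, 3, 4] → sum 11
[3, 4, 3] → sum 10  ≤ 10 ✓
[4, 3, 13] → sum 20
[3, 13, 20] → sum 36
[13, 20, 0] → sum 33
[20, 0, 7] → sum 27
[0, 7, 7] → sum 14
[7, 7, 0] → sum 14
1 window satisfy the condition.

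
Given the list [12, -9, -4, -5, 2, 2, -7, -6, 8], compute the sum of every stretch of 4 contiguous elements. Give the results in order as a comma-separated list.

-6, -16, -5, -8, -9, -3

12 -9 -4 -5 → sum -6
-9 -4 -5 2 → sum -16
-4 -5 2 2 → sum -5
-5 2 2 -7 → sum -8
2 2 -7 -6 → sum -9
2 -7 -6 8 → sum -3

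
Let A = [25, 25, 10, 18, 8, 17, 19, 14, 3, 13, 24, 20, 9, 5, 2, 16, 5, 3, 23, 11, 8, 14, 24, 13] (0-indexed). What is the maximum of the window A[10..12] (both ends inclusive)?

Elements at indices 10..12: 24, 20, 9
max(24, 20, 9) = 24

24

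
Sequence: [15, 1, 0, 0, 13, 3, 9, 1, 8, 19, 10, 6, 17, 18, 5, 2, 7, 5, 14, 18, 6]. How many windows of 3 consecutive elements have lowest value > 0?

[15, 1, 0] → min 0
[1, 0, 0] → min 0
[0, 0, 13] → min 0
[0, 13, 3] → min 0
[13, 3, 9] → min 3  > 0 ✓
[3, 9, 1] → min 1  > 0 ✓
[9, 1, 8] → min 1  > 0 ✓
[1, 8, 19] → min 1  > 0 ✓
[8, 19, 10] → min 8  > 0 ✓
[19, 10, 6] → min 6  > 0 ✓
[10, 6, 17] → min 6  > 0 ✓
[6, 17, 18] → min 6  > 0 ✓
[17, 18, 5] → min 5  > 0 ✓
[18, 5, 2] → min 2  > 0 ✓
[5, 2, 7] → min 2  > 0 ✓
[2, 7, 5] → min 2  > 0 ✓
[7, 5, 14] → min 5  > 0 ✓
[5, 14, 18] → min 5  > 0 ✓
[14, 18, 6] → min 6  > 0 ✓
15 windows satisfy the condition.

15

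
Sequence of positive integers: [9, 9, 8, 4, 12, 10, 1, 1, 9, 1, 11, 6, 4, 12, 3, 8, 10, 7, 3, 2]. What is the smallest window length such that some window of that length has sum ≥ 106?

16

add 9: running sum 9 < 106
add 9: running sum 18 < 106
add 8: running sum 26 < 106
add 4: running sum 30 < 106
add 12: running sum 42 < 106
add 10: running sum 52 < 106
add 1: running sum 53 < 106
add 1: running sum 54 < 106
add 9: running sum 63 < 106
add 1: running sum 64 < 106
add 11: running sum 75 < 106
add 6: running sum 81 < 106
add 4: running sum 85 < 106
add 12: running sum 97 < 106
add 3: running sum 100 < 106
add 8: shortest ending here [9, 9, 8, 4, 12, 10, 1, 1, 9, 1, 11, 6, 4, 12, 3, 8] sum 108, len 16
add 10: shortest ending here [9, 8, 4, 12, 10, 1, 1, 9, 1, 11, 6, 4, 12, 3, 8, 10] sum 109, len 16
add 7: shortest ending here [8, 4, 12, 10, 1, 1, 9, 1, 11, 6, 4, 12, 3, 8, 10, 7] sum 107, len 16
add 3: shortest ending here [8, 4, 12, 10, 1, 1, 9, 1, 11, 6, 4, 12, 3, 8, 10, 7, 3] sum 110, len 17
add 2: shortest ending here [8, 4, 12, 10, 1, 1, 9, 1, 11, 6, 4, 12, 3, 8, 10, 7, 3, 2] sum 112, len 18
Shortest qualifying length: 16.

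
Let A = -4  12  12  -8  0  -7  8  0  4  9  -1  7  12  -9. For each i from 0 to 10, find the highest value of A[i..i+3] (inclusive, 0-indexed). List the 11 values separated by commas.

12, 12, 12, 8, 8, 8, 9, 9, 9, 12, 12

Sliding a size-4 window across the 14 values:
-4 12 12 -8 → max 12
12 12 -8 0 → max 12
12 -8 0 -7 → max 12
-8 0 -7 8 → max 8
0 -7 8 0 → max 8
-7 8 0 4 → max 8
8 0 4 9 → max 9
0 4 9 -1 → max 9
4 9 -1 7 → max 9
9 -1 7 12 → max 12
-1 7 12 -9 → max 12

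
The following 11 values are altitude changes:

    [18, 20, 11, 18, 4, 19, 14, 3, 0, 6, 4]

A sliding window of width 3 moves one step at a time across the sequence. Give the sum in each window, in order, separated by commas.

Sliding a size-3 window across the 11 values:
18 20 11 → sum 49
20 11 18 → sum 49
11 18 4 → sum 33
18 4 19 → sum 41
4 19 14 → sum 37
19 14 3 → sum 36
14 3 0 → sum 17
3 0 6 → sum 9
0 6 4 → sum 10

49, 49, 33, 41, 37, 36, 17, 9, 10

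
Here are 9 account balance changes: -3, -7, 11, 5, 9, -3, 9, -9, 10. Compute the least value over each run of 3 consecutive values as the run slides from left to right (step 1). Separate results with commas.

-7, -7, 5, -3, -3, -9, -9

[-3, -7, 11] → min -7
[-7, 11, 5] → min -7
[11, 5, 9] → min 5
[5, 9, -3] → min -3
[9, -3, 9] → min -3
[-3, 9, -9] → min -9
[9, -9, 10] → min -9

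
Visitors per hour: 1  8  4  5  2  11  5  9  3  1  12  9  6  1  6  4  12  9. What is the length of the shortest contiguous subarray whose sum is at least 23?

add 1: running sum 1 < 23
add 8: running sum 9 < 23
add 4: running sum 13 < 23
add 5: running sum 18 < 23
add 2: running sum 20 < 23
add 11: shortest ending here [8, 4, 5, 2, 11] sum 30, len 5
add 5: shortest ending here [5, 2, 11, 5] sum 23, len 4
add 9: shortest ending here [11, 5, 9] sum 25, len 3
add 3: shortest ending here [11, 5, 9, 3] sum 28, len 4
add 1: shortest ending here [11, 5, 9, 3, 1] sum 29, len 5
add 12: shortest ending here [9, 3, 1, 12] sum 25, len 4
add 9: shortest ending here [3, 1, 12, 9] sum 25, len 4
add 6: shortest ending here [12, 9, 6] sum 27, len 3
add 1: shortest ending here [12, 9, 6, 1] sum 28, len 4
add 6: shortest ending here [12, 9, 6, 1, 6] sum 34, len 5
add 4: shortest ending here [9, 6, 1, 6, 4] sum 26, len 5
add 12: shortest ending here [1, 6, 4, 12] sum 23, len 4
add 9: shortest ending here [4, 12, 9] sum 25, len 3
Shortest qualifying length: 3.

3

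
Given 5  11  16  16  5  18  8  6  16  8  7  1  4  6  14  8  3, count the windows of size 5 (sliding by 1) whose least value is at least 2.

5 11 16 16 5 → min 5  ≥ 2 ✓
11 16 16 5 18 → min 5  ≥ 2 ✓
16 16 5 18 8 → min 5  ≥ 2 ✓
16 5 18 8 6 → min 5  ≥ 2 ✓
5 18 8 6 16 → min 5  ≥ 2 ✓
18 8 6 16 8 → min 6  ≥ 2 ✓
8 6 16 8 7 → min 6  ≥ 2 ✓
6 16 8 7 1 → min 1
16 8 7 1 4 → min 1
8 7 1 4 6 → min 1
7 1 4 6 14 → min 1
1 4 6 14 8 → min 1
4 6 14 8 3 → min 3  ≥ 2 ✓
8 windows satisfy the condition.

8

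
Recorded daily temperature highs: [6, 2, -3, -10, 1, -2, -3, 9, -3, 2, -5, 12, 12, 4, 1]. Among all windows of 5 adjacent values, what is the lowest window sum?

-17

6 2 -3 -10 1 → sum -4
2 -3 -10 1 -2 → sum -12
-3 -10 1 -2 -3 → sum -17
-10 1 -2 -3 9 → sum -5
1 -2 -3 9 -3 → sum 2
-2 -3 9 -3 2 → sum 3
-3 9 -3 2 -5 → sum 0
9 -3 2 -5 12 → sum 15
-3 2 -5 12 12 → sum 18
2 -5 12 12 4 → sum 25
-5 12 12 4 1 → sum 24
Lowest of these is -17.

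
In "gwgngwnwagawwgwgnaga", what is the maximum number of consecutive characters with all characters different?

4

[g] len 1
[g, w] len 2
[w, g] len 2
[w, g, n] len 3
[n, g] len 2
[n, g, w] len 3
[g, w, n] len 3
[n, w] len 2
[n, w, a] len 3
[n, w, a, g] len 4
[g, a] len 2
[g, a, w] len 3
[w] len 1
[w, g] len 2
[g, w] len 2
[w, g] len 2
[w, g, n] len 3
[w, g, n, a] len 4
[n, a, g] len 3
[g, a] len 2
Longest all-distinct length: 4.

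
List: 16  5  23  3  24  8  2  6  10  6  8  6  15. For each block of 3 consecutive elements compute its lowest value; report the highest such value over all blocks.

6

16 5 23 → min 5
5 23 3 → min 3
23 3 24 → min 3
3 24 8 → min 3
24 8 2 → min 2
8 2 6 → min 2
2 6 10 → min 2
6 10 6 → min 6
10 6 8 → min 6
6 8 6 → min 6
8 6 15 → min 6
Highest of these is 6.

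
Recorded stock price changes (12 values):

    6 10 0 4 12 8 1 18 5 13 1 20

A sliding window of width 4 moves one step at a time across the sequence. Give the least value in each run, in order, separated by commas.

(6, 10, 0, 4) → min 0
(10, 0, 4, 12) → min 0
(0, 4, 12, 8) → min 0
(4, 12, 8, 1) → min 1
(12, 8, 1, 18) → min 1
(8, 1, 18, 5) → min 1
(1, 18, 5, 13) → min 1
(18, 5, 13, 1) → min 1
(5, 13, 1, 20) → min 1

0, 0, 0, 1, 1, 1, 1, 1, 1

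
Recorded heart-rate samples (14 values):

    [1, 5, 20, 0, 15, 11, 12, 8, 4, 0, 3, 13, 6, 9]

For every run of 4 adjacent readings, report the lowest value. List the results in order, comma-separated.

1 5 20 0 → min 0
5 20 0 15 → min 0
20 0 15 11 → min 0
0 15 11 12 → min 0
15 11 12 8 → min 8
11 12 8 4 → min 4
12 8 4 0 → min 0
8 4 0 3 → min 0
4 0 3 13 → min 0
0 3 13 6 → min 0
3 13 6 9 → min 3

0, 0, 0, 0, 8, 4, 0, 0, 0, 0, 3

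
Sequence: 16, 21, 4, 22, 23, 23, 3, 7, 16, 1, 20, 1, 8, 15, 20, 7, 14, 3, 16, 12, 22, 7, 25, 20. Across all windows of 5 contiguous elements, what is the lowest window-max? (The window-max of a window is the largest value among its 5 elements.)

16 21 4 22 23 → max 23
21 4 22 23 23 → max 23
4 22 23 23 3 → max 23
22 23 23 3 7 → max 23
23 23 3 7 16 → max 23
23 3 7 16 1 → max 23
3 7 16 1 20 → max 20
7 16 1 20 1 → max 20
16 1 20 1 8 → max 20
1 20 1 8 15 → max 20
20 1 8 15 20 → max 20
1 8 15 20 7 → max 20
8 15 20 7 14 → max 20
15 20 7 14 3 → max 20
20 7 14 3 16 → max 20
7 14 3 16 12 → max 16
14 3 16 12 22 → max 22
3 16 12 22 7 → max 22
16 12 22 7 25 → max 25
12 22 7 25 20 → max 25
Lowest of these is 16.

16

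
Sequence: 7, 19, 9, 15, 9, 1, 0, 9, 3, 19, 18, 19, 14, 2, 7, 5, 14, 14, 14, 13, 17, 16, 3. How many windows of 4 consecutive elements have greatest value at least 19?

7 19 9 15 → max 19  ≥ 19 ✓
19 9 15 9 → max 19  ≥ 19 ✓
9 15 9 1 → max 15
15 9 1 0 → max 15
9 1 0 9 → max 9
1 0 9 3 → max 9
0 9 3 19 → max 19  ≥ 19 ✓
9 3 19 18 → max 19  ≥ 19 ✓
3 19 18 19 → max 19  ≥ 19 ✓
19 18 19 14 → max 19  ≥ 19 ✓
18 19 14 2 → max 19  ≥ 19 ✓
19 14 2 7 → max 19  ≥ 19 ✓
14 2 7 5 → max 14
2 7 5 14 → max 14
7 5 14 14 → max 14
5 14 14 14 → max 14
14 14 14 13 → max 14
14 14 13 17 → max 17
14 13 17 16 → max 17
13 17 16 3 → max 17
8 windows satisfy the condition.

8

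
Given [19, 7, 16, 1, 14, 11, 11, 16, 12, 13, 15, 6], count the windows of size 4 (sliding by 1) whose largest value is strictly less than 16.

2

(19, 7, 16, 1) → max 19
(7, 16, 1, 14) → max 16
(16, 1, 14, 11) → max 16
(1, 14, 11, 11) → max 14  < 16 ✓
(14, 11, 11, 16) → max 16
(11, 11, 16, 12) → max 16
(11, 16, 12, 13) → max 16
(16, 12, 13, 15) → max 16
(12, 13, 15, 6) → max 15  < 16 ✓
2 windows satisfy the condition.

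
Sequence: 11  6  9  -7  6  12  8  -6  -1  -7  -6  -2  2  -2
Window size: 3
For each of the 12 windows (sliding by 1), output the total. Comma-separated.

26, 8, 8, 11, 26, 14, 1, -14, -14, -15, -6, -2

11 6 9 → sum 26
6 9 -7 → sum 8
9 -7 6 → sum 8
-7 6 12 → sum 11
6 12 8 → sum 26
12 8 -6 → sum 14
8 -6 -1 → sum 1
-6 -1 -7 → sum -14
-1 -7 -6 → sum -14
-7 -6 -2 → sum -15
-6 -2 2 → sum -6
-2 2 -2 → sum -2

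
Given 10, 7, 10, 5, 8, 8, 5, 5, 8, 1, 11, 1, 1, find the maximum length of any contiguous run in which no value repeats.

[10] len 1
[10, 7] len 2
[7, 10] len 2
[7, 10, 5] len 3
[7, 10, 5, 8] len 4
[8] len 1
[8, 5] len 2
[5] len 1
[5, 8] len 2
[5, 8, 1] len 3
[5, 8, 1, 11] len 4
[11, 1] len 2
[1] len 1
Longest all-distinct length: 4.

4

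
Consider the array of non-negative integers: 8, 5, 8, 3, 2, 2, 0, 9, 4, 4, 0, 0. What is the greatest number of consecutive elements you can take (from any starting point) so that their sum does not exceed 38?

add 8: [8] sum 8, len 1
add 5: [8, 5] sum 13, len 2
add 8: [8, 5, 8] sum 21, len 3
add 3: [8, 5, 8, 3] sum 24, len 4
add 2: [8, 5, 8, 3, 2] sum 26, len 5
add 2: [8, 5, 8, 3, 2, 2] sum 28, len 6
add 0: [8, 5, 8, 3, 2, 2, 0] sum 28, len 7
add 9: [8, 5, 8, 3, 2, 2, 0, 9] sum 37, len 8
add 4: [5, 8, 3, 2, 2, 0, 9, 4] sum 33, len 8
add 4: [5, 8, 3, 2, 2, 0, 9, 4, 4] sum 37, len 9
add 0: [5, 8, 3, 2, 2, 0, 9, 4, 4, 0] sum 37, len 10
add 0: [5, 8, 3, 2, 2, 0, 9, 4, 4, 0, 0] sum 37, len 11
Longest length seen: 11.

11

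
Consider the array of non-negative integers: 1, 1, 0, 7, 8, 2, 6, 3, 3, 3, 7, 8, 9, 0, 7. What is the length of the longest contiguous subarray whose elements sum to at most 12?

4

[1] sum 1 len 1
[1, 1] sum 2 len 2
[1, 1, 0] sum 2 len 3
[1, 1, 0, 7] sum 9 len 4
[8] sum 8 len 1
[8, 2] sum 10 len 2
[2, 6] sum 8 len 2
[2, 6, 3] sum 11 len 3
[6, 3, 3] sum 12 len 3
[3, 3, 3] sum 9 len 3
[3, 7] sum 10 len 2
[8] sum 8 len 1
[9] sum 9 len 1
[9, 0] sum 9 len 2
[0, 7] sum 7 len 2
Longest length seen: 4.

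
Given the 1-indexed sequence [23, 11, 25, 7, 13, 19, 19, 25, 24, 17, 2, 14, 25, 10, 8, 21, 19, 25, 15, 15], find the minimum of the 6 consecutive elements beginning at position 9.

2

Elements at indices 9..14: 24, 17, 2, 14, 25, 10
min(24, 17, 2, 14, 25, 10) = 2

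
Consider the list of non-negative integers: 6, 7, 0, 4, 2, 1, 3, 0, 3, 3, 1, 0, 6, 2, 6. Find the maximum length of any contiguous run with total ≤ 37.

13

add 6: [6] sum 6, len 1
add 7: [6, 7] sum 13, len 2
add 0: [6, 7, 0] sum 13, len 3
add 4: [6, 7, 0, 4] sum 17, len 4
add 2: [6, 7, 0, 4, 2] sum 19, len 5
add 1: [6, 7, 0, 4, 2, 1] sum 20, len 6
add 3: [6, 7, 0, 4, 2, 1, 3] sum 23, len 7
add 0: [6, 7, 0, 4, 2, 1, 3, 0] sum 23, len 8
add 3: [6, 7, 0, 4, 2, 1, 3, 0, 3] sum 26, len 9
add 3: [6, 7, 0, 4, 2, 1, 3, 0, 3, 3] sum 29, len 10
add 1: [6, 7, 0, 4, 2, 1, 3, 0, 3, 3, 1] sum 30, len 11
add 0: [6, 7, 0, 4, 2, 1, 3, 0, 3, 3, 1, 0] sum 30, len 12
add 6: [6, 7, 0, 4, 2, 1, 3, 0, 3, 3, 1, 0, 6] sum 36, len 13
add 2: [7, 0, 4, 2, 1, 3, 0, 3, 3, 1, 0, 6, 2] sum 32, len 13
add 6: [0, 4, 2, 1, 3, 0, 3, 3, 1, 0, 6, 2, 6] sum 31, len 13
Longest length seen: 13.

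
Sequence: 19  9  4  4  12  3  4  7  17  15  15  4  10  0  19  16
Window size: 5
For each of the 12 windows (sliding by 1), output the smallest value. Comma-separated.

4, 3, 3, 3, 3, 3, 4, 4, 4, 0, 0, 0

Sliding a size-5 window across the 16 values:
(19, 9, 4, 4, 12) → min 4
(9, 4, 4, 12, 3) → min 3
(4, 4, 12, 3, 4) → min 3
(4, 12, 3, 4, 7) → min 3
(12, 3, 4, 7, 17) → min 3
(3, 4, 7, 17, 15) → min 3
(4, 7, 17, 15, 15) → min 4
(7, 17, 15, 15, 4) → min 4
(17, 15, 15, 4, 10) → min 4
(15, 15, 4, 10, 0) → min 0
(15, 4, 10, 0, 19) → min 0
(4, 10, 0, 19, 16) → min 0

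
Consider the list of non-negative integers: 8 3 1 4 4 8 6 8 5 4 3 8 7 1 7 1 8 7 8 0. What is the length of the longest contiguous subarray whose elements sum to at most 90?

add 8: [8] sum 8, len 1
add 3: [8, 3] sum 11, len 2
add 1: [8, 3, 1] sum 12, len 3
add 4: [8, 3, 1, 4] sum 16, len 4
add 4: [8, 3, 1, 4, 4] sum 20, len 5
add 8: [8, 3, 1, 4, 4, 8] sum 28, len 6
add 6: [8, 3, 1, 4, 4, 8, 6] sum 34, len 7
add 8: [8, 3, 1, 4, 4, 8, 6, 8] sum 42, len 8
add 5: [8, 3, 1, 4, 4, 8, 6, 8, 5] sum 47, len 9
add 4: [8, 3, 1, 4, 4, 8, 6, 8, 5, 4] sum 51, len 10
add 3: [8, 3, 1, 4, 4, 8, 6, 8, 5, 4, 3] sum 54, len 11
add 8: [8, 3, 1, 4, 4, 8, 6, 8, 5, 4, 3, 8] sum 62, len 12
add 7: [8, 3, 1, 4, 4, 8, 6, 8, 5, 4, 3, 8, 7] sum 69, len 13
add 1: [8, 3, 1, 4, 4, 8, 6, 8, 5, 4, 3, 8, 7, 1] sum 70, len 14
add 7: [8, 3, 1, 4, 4, 8, 6, 8, 5, 4, 3, 8, 7, 1, 7] sum 77, len 15
add 1: [8, 3, 1, 4, 4, 8, 6, 8, 5, 4, 3, 8, 7, 1, 7, 1] sum 78, len 16
add 8: [8, 3, 1, 4, 4, 8, 6, 8, 5, 4, 3, 8, 7, 1, 7, 1, 8] sum 86, len 17
add 7: [3, 1, 4, 4, 8, 6, 8, 5, 4, 3, 8, 7, 1, 7, 1, 8, 7] sum 85, len 17
add 8: [1, 4, 4, 8, 6, 8, 5, 4, 3, 8, 7, 1, 7, 1, 8, 7, 8] sum 90, len 17
add 0: [1, 4, 4, 8, 6, 8, 5, 4, 3, 8, 7, 1, 7, 1, 8, 7, 8, 0] sum 90, len 18
Longest length seen: 18.

18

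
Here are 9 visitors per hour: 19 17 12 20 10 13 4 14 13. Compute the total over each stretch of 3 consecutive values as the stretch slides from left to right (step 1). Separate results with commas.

48, 49, 42, 43, 27, 31, 31

19 17 12 → sum 48
17 12 20 → sum 49
12 20 10 → sum 42
20 10 13 → sum 43
10 13 4 → sum 27
13 4 14 → sum 31
4 14 13 → sum 31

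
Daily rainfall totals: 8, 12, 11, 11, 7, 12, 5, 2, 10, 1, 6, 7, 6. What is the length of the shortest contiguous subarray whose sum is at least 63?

add 8: running sum 8 < 63
add 12: running sum 20 < 63
add 11: running sum 31 < 63
add 11: running sum 42 < 63
add 7: running sum 49 < 63
add 12: running sum 61 < 63
add 5: shortest ending here [8, 12, 11, 11, 7, 12, 5] sum 66, len 7
add 2: shortest ending here [8, 12, 11, 11, 7, 12, 5, 2] sum 68, len 8
add 10: shortest ending here [12, 11, 11, 7, 12, 5, 2, 10] sum 70, len 8
add 1: shortest ending here [12, 11, 11, 7, 12, 5, 2, 10, 1] sum 71, len 9
add 6: shortest ending here [11, 11, 7, 12, 5, 2, 10, 1, 6] sum 65, len 9
add 7: shortest ending here [11, 11, 7, 12, 5, 2, 10, 1, 6, 7] sum 72, len 10
add 6: shortest ending here [11, 7, 12, 5, 2, 10, 1, 6, 7, 6] sum 67, len 10
Shortest qualifying length: 7.

7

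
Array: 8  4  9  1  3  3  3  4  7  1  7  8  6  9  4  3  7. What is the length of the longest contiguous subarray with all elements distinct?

7

add 8: [8] len 1
add 4: [8, 4] len 2
add 9: [8, 4, 9] len 3
add 1: [8, 4, 9, 1] len 4
add 3: [8, 4, 9, 1, 3] len 5
add 3 (repeat 3, move left end past it): [3] len 1
add 3 (repeat 3, move left end past it): [3] len 1
add 4: [3, 4] len 2
add 7: [3, 4, 7] len 3
add 1: [3, 4, 7, 1] len 4
add 7 (repeat 7, move left end past it): [1, 7] len 2
add 8: [1, 7, 8] len 3
add 6: [1, 7, 8, 6] len 4
add 9: [1, 7, 8, 6, 9] len 5
add 4: [1, 7, 8, 6, 9, 4] len 6
add 3: [1, 7, 8, 6, 9, 4, 3] len 7
add 7 (repeat 7, move left end past it): [8, 6, 9, 4, 3, 7] len 6
Longest all-distinct length: 7.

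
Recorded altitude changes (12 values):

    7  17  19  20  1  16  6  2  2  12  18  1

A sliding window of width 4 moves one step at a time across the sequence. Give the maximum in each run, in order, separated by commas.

[7, 17, 19, 20] → max 20
[17, 19, 20, 1] → max 20
[19, 20, 1, 16] → max 20
[20, 1, 16, 6] → max 20
[1, 16, 6, 2] → max 16
[16, 6, 2, 2] → max 16
[6, 2, 2, 12] → max 12
[2, 2, 12, 18] → max 18
[2, 12, 18, 1] → max 18

20, 20, 20, 20, 16, 16, 12, 18, 18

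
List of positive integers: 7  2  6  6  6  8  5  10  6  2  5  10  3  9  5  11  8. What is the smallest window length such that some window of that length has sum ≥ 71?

add 7: running sum 7 < 71
add 2: running sum 9 < 71
add 6: running sum 15 < 71
add 6: running sum 21 < 71
add 6: running sum 27 < 71
add 8: running sum 35 < 71
add 5: running sum 40 < 71
add 10: running sum 50 < 71
add 6: running sum 56 < 71
add 2: running sum 58 < 71
add 5: running sum 63 < 71
end 11: [7, 2, 6, 6, 6, 8, 5, 10, 6, 2, 5, 10] sum 73, len 12
end 12: [7, 2, 6, 6, 6, 8, 5, 10, 6, 2, 5, 10, 3] sum 76, len 13
end 13: [6, 6, 6, 8, 5, 10, 6, 2, 5, 10, 3, 9] sum 76, len 12
end 14: [6, 6, 8, 5, 10, 6, 2, 5, 10, 3, 9, 5] sum 75, len 12
end 15: [8, 5, 10, 6, 2, 5, 10, 3, 9, 5, 11] sum 74, len 11
end 16: [5, 10, 6, 2, 5, 10, 3, 9, 5, 11, 8] sum 74, len 11
Shortest qualifying length: 11.

11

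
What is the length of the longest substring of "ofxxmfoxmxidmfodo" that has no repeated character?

add o: [o] len 1
add f: [o, f] len 2
add x: [o, f, x] len 3
add x (repeat x, move left end past it): [x] len 1
add m: [x, m] len 2
add f: [x, m, f] len 3
add o: [x, m, f, o] len 4
add x (repeat x, move left end past it): [m, f, o, x] len 4
add m (repeat m, move left end past it): [f, o, x, m] len 4
add x (repeat x, move left end past it): [m, x] len 2
add i: [m, x, i] len 3
add d: [m, x, i, d] len 4
add m (repeat m, move left end past it): [x, i, d, m] len 4
add f: [x, i, d, m, f] len 5
add o: [x, i, d, m, f, o] len 6
add d (repeat d, move left end past it): [m, f, o, d] len 4
add o (repeat o, move left end past it): [d, o] len 2
Longest all-distinct length: 6.

6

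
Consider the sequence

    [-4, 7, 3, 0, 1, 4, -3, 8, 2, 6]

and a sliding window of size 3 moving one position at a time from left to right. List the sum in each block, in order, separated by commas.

6, 10, 4, 5, 2, 9, 7, 16

Sliding a size-3 window across the 10 values:
(-4, 7, 3) → sum 6
(7, 3, 0) → sum 10
(3, 0, 1) → sum 4
(0, 1, 4) → sum 5
(1, 4, -3) → sum 2
(4, -3, 8) → sum 9
(-3, 8, 2) → sum 7
(8, 2, 6) → sum 16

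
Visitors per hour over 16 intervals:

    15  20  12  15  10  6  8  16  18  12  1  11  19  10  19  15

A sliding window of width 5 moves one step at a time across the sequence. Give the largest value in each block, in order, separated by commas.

Sliding a size-5 window across the 16 values:
[15, 20, 12, 15, 10] → max 20
[20, 12, 15, 10, 6] → max 20
[12, 15, 10, 6, 8] → max 15
[15, 10, 6, 8, 16] → max 16
[10, 6, 8, 16, 18] → max 18
[6, 8, 16, 18, 12] → max 18
[8, 16, 18, 12, 1] → max 18
[16, 18, 12, 1, 11] → max 18
[18, 12, 1, 11, 19] → max 19
[12, 1, 11, 19, 10] → max 19
[1, 11, 19, 10, 19] → max 19
[11, 19, 10, 19, 15] → max 19

20, 20, 15, 16, 18, 18, 18, 18, 19, 19, 19, 19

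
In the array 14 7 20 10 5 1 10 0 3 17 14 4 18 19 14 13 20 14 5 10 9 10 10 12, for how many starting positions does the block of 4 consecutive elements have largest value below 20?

14

(14, 7, 20, 10) → max 20
(7, 20, 10, 5) → max 20
(20, 10, 5, 1) → max 20
(10, 5, 1, 10) → max 10  < 20 ✓
(5, 1, 10, 0) → max 10  < 20 ✓
(1, 10, 0, 3) → max 10  < 20 ✓
(10, 0, 3, 17) → max 17  < 20 ✓
(0, 3, 17, 14) → max 17  < 20 ✓
(3, 17, 14, 4) → max 17  < 20 ✓
(17, 14, 4, 18) → max 18  < 20 ✓
(14, 4, 18, 19) → max 19  < 20 ✓
(4, 18, 19, 14) → max 19  < 20 ✓
(18, 19, 14, 13) → max 19  < 20 ✓
(19, 14, 13, 20) → max 20
(14, 13, 20, 14) → max 20
(13, 20, 14, 5) → max 20
(20, 14, 5, 10) → max 20
(14, 5, 10, 9) → max 14  < 20 ✓
(5, 10, 9, 10) → max 10  < 20 ✓
(10, 9, 10, 10) → max 10  < 20 ✓
(9, 10, 10, 12) → max 12  < 20 ✓
14 windows satisfy the condition.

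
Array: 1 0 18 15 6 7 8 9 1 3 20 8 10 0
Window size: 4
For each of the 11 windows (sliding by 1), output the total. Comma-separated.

34, 39, 46, 36, 30, 25, 21, 33, 32, 41, 38

[1, 0, 18, 15] → sum 34
[0, 18, 15, 6] → sum 39
[18, 15, 6, 7] → sum 46
[15, 6, 7, 8] → sum 36
[6, 7, 8, 9] → sum 30
[7, 8, 9, 1] → sum 25
[8, 9, 1, 3] → sum 21
[9, 1, 3, 20] → sum 33
[1, 3, 20, 8] → sum 32
[3, 20, 8, 10] → sum 41
[20, 8, 10, 0] → sum 38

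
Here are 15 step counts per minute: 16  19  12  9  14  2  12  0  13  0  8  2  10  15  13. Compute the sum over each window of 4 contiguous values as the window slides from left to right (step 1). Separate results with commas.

56, 54, 37, 37, 28, 27, 25, 21, 23, 20, 35, 40

(16, 19, 12, 9) → sum 56
(19, 12, 9, 14) → sum 54
(12, 9, 14, 2) → sum 37
(9, 14, 2, 12) → sum 37
(14, 2, 12, 0) → sum 28
(2, 12, 0, 13) → sum 27
(12, 0, 13, 0) → sum 25
(0, 13, 0, 8) → sum 21
(13, 0, 8, 2) → sum 23
(0, 8, 2, 10) → sum 20
(8, 2, 10, 15) → sum 35
(2, 10, 15, 13) → sum 40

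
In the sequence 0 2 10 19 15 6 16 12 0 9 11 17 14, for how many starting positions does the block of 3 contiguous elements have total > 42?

1

[0, 2, 10] → sum 12
[2, 10, 19] → sum 31
[10, 19, 15] → sum 44  > 42 ✓
[19, 15, 6] → sum 40
[15, 6, 16] → sum 37
[6, 16, 12] → sum 34
[16, 12, 0] → sum 28
[12, 0, 9] → sum 21
[0, 9, 11] → sum 20
[9, 11, 17] → sum 37
[11, 17, 14] → sum 42
1 window satisfy the condition.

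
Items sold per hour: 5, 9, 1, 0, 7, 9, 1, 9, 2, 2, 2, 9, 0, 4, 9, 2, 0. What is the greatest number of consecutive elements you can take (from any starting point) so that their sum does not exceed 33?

Extend to the right; shrink from the left whenever the sum exceeds 33:
→ 5: sum 5, len 1
→ 9: sum 14, len 2
→ 1: sum 15, len 3
→ 0: sum 15, len 4
→ 7: sum 22, len 5
→ 9: sum 31, len 6
→ 1: sum 32, len 7
→ 9 (dropped 5, 9): sum 27, len 6
→ 2: sum 29, len 7
→ 2: sum 31, len 8
→ 2: sum 33, len 9
→ 9 (dropped 1, 0, 7, 9): sum 25, len 6
→ 0: sum 25, len 7
→ 4: sum 29, len 8
→ 9 (dropped 1, 9): sum 28, len 7
→ 2: sum 30, len 8
→ 0: sum 30, len 9
Longest length seen: 9.

9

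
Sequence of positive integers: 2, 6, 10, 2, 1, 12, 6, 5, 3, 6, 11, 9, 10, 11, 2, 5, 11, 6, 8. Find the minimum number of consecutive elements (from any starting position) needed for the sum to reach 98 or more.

14

Extend right; whenever the sum reaches 98, record the length and shrink from the left:
add 2: running sum 2 < 98
add 6: running sum 8 < 98
add 10: running sum 18 < 98
add 2: running sum 20 < 98
add 1: running sum 21 < 98
add 12: running sum 33 < 98
add 6: running sum 39 < 98
add 5: running sum 44 < 98
add 3: running sum 47 < 98
add 6: running sum 53 < 98
add 11: running sum 64 < 98
add 9: running sum 73 < 98
add 10: running sum 83 < 98
add 11: running sum 94 < 98
add 2: running sum 96 < 98
add 5: shortest ending here [6, 10, 2, 1, 12, 6, 5, 3, 6, 11, 9, 10, 11, 2, 5] sum 99, len 15
add 11: shortest ending here [10, 2, 1, 12, 6, 5, 3, 6, 11, 9, 10, 11, 2, 5, 11] sum 104, len 15
add 6: shortest ending here [1, 12, 6, 5, 3, 6, 11, 9, 10, 11, 2, 5, 11, 6] sum 98, len 14
add 8: shortest ending here [12, 6, 5, 3, 6, 11, 9, 10, 11, 2, 5, 11, 6, 8] sum 105, len 14
Shortest qualifying length: 14.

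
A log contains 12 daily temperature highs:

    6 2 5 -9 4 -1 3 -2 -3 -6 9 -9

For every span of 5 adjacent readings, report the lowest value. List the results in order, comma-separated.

(6, 2, 5, -9, 4) → min -9
(2, 5, -9, 4, -1) → min -9
(5, -9, 4, -1, 3) → min -9
(-9, 4, -1, 3, -2) → min -9
(4, -1, 3, -2, -3) → min -3
(-1, 3, -2, -3, -6) → min -6
(3, -2, -3, -6, 9) → min -6
(-2, -3, -6, 9, -9) → min -9

-9, -9, -9, -9, -3, -6, -6, -9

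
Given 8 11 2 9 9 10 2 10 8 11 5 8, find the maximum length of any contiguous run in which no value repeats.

add 8: [8] len 1
add 11: [8, 11] len 2
add 2: [8, 11, 2] len 3
add 9: [8, 11, 2, 9] len 4
add 9 (repeat 9, move left end past it): [9] len 1
add 10: [9, 10] len 2
add 2: [9, 10, 2] len 3
add 10 (repeat 10, move left end past it): [2, 10] len 2
add 8: [2, 10, 8] len 3
add 11: [2, 10, 8, 11] len 4
add 5: [2, 10, 8, 11, 5] len 5
add 8 (repeat 8, move left end past it): [11, 5, 8] len 3
Longest all-distinct length: 5.

5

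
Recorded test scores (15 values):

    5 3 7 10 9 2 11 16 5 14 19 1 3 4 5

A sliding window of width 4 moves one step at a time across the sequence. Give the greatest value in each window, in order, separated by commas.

10, 10, 10, 11, 16, 16, 16, 19, 19, 19, 19, 5

5 3 7 10 → max 10
3 7 10 9 → max 10
7 10 9 2 → max 10
10 9 2 11 → max 11
9 2 11 16 → max 16
2 11 16 5 → max 16
11 16 5 14 → max 16
16 5 14 19 → max 19
5 14 19 1 → max 19
14 19 1 3 → max 19
19 1 3 4 → max 19
1 3 4 5 → max 5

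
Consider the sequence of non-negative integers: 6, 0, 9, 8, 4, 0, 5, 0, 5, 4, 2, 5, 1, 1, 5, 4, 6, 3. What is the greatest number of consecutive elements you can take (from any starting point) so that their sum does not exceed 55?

Extend to the right; shrink from the left whenever the sum exceeds 55:
add 6: [6] sum 6, len 1
add 0: [6, 0] sum 6, len 2
add 9: [6, 0, 9] sum 15, len 3
add 8: [6, 0, 9, 8] sum 23, len 4
add 4: [6, 0, 9, 8, 4] sum 27, len 5
add 0: [6, 0, 9, 8, 4, 0] sum 27, len 6
add 5: [6, 0, 9, 8, 4, 0, 5] sum 32, len 7
add 0: [6, 0, 9, 8, 4, 0, 5, 0] sum 32, len 8
add 5: [6, 0, 9, 8, 4, 0, 5, 0, 5] sum 37, len 9
add 4: [6, 0, 9, 8, 4, 0, 5, 0, 5, 4] sum 41, len 10
add 2: [6, 0, 9, 8, 4, 0, 5, 0, 5, 4, 2] sum 43, len 11
add 5: [6, 0, 9, 8, 4, 0, 5, 0, 5, 4, 2, 5] sum 48, len 12
add 1: [6, 0, 9, 8, 4, 0, 5, 0, 5, 4, 2, 5, 1] sum 49, len 13
add 1: [6, 0, 9, 8, 4, 0, 5, 0, 5, 4, 2, 5, 1, 1] sum 50, len 14
add 5: [6, 0, 9, 8, 4, 0, 5, 0, 5, 4, 2, 5, 1, 1, 5] sum 55, len 15
add 4: [0, 9, 8, 4, 0, 5, 0, 5, 4, 2, 5, 1, 1, 5, 4] sum 53, len 15
add 6: [8, 4, 0, 5, 0, 5, 4, 2, 5, 1, 1, 5, 4, 6] sum 50, len 14
add 3: [8, 4, 0, 5, 0, 5, 4, 2, 5, 1, 1, 5, 4, 6, 3] sum 53, len 15
Longest length seen: 15.

15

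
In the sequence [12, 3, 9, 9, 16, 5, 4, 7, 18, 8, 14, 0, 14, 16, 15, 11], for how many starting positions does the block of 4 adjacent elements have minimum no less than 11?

[12, 3, 9, 9] → min 3
[3, 9, 9, 16] → min 3
[9, 9, 16, 5] → min 5
[9, 16, 5, 4] → min 4
[16, 5, 4, 7] → min 4
[5, 4, 7, 18] → min 4
[4, 7, 18, 8] → min 4
[7, 18, 8, 14] → min 7
[18, 8, 14, 0] → min 0
[8, 14, 0, 14] → min 0
[14, 0, 14, 16] → min 0
[0, 14, 16, 15] → min 0
[14, 16, 15, 11] → min 11  ≥ 11 ✓
1 window satisfy the condition.

1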